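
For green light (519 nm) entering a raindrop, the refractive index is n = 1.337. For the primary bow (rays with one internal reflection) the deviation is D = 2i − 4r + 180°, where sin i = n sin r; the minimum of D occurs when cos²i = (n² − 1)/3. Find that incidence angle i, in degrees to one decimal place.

cos²i = (1.337² − 1)/3 = (1.78757 − 1)/3 = 0.26252.
cos i = 0.51237, so i = 59.178°.

59.2°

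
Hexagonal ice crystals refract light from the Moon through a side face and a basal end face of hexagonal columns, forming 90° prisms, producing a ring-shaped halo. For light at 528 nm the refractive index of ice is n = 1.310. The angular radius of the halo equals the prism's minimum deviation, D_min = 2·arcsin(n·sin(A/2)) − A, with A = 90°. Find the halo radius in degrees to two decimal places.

45.73°

n·sin(A/2) = 1.310 × sin 45° = 1.310 × 0.7071 = 0.9263.
D_min = 2·arcsin(0.9263) − 90° = 2 × 67.867° − 90° = 45.733°.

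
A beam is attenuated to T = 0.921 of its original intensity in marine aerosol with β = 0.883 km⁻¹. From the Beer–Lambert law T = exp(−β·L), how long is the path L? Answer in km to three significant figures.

Beer–Lambert: T = exp(−βL) ⇒ L = −ln(T)/β = −ln(0.921)/0.883 = 0.0823/0.883 = 0.0932 km.

0.0932 km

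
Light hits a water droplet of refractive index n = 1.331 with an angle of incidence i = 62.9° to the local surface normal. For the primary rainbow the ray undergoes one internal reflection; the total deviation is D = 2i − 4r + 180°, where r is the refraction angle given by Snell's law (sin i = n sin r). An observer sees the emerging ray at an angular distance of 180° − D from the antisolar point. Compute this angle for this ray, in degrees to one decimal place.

sin r = sin 62.9° / 1.331 = 0.8902/1.331 = 0.6688; r = 41.98°.
D = 2·62.9° − 4·41.98° + 180° = 125.80° − 167.91° + 180° = 137.89°.
Angle from antisolar point = 180° − D = 42.11°.

42.1°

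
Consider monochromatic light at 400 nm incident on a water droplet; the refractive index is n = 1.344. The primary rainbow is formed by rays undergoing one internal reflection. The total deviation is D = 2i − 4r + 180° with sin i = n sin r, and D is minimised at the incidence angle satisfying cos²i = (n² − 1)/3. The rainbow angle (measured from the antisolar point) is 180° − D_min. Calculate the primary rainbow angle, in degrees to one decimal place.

cos²i = (1.80634 − 1)/3 = 0.26878; i = arccos(0.51844) = 58.772°.
sin r = sin 58.772°/1.344 = 0.63625; r = 39.512°.
D_min = 2·58.772° − 4·39.512° + 180° = 139.495°.
Rainbow angle = 180° − D_min = 40.505°.

40.5°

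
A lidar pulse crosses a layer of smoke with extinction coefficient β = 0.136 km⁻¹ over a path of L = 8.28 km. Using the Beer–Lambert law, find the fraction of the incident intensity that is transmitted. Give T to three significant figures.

τ = β·L = 0.136 × 8.28 = 1.1261.
T = exp(−1.1261) = 0.3243.

0.324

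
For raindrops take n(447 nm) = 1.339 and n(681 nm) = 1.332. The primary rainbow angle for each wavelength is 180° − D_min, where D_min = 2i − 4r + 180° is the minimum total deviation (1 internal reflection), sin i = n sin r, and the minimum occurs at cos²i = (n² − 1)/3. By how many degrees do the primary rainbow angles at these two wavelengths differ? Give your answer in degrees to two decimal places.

1.01°

At 447 nm (n = 1.339): cos²i = 0.26431 → i = 59.062°, r = 39.834°, D_min = 138.786°, rainbow angle = 41.214°.
At 681 nm (n = 1.332): cos²i = 0.25807 → i = 59.469°, r = 40.290°, D_min = 137.776°, rainbow angle = 42.224°.
Angular width = |41.214° − 42.224°| = 1.010°.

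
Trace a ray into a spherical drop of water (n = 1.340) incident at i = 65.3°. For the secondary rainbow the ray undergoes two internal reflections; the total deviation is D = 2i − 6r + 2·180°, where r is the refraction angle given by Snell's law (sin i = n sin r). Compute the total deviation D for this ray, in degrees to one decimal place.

sin r = sin 65.3° / 1.340 = 0.9085/1.340 = 0.6780; r = 42.69°.
D = 2·65.3° − 6·42.69° + 2·180° = 130.60° − 256.12° + 360° = 234.48°.

234.5°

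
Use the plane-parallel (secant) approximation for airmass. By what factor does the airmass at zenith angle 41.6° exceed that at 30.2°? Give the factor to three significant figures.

1.16

X(41.6°)/X(30.2°) = sec 41.6° / sec 30.2° = cos 30.2° / cos 41.6° = 0.8643/0.7478 = 1.1558.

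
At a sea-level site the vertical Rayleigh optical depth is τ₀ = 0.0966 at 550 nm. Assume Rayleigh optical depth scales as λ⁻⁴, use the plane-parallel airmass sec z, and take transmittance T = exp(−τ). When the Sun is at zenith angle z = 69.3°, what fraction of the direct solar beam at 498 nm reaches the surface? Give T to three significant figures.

sec 69.3° = 2.8291.
τ = 0.0966 × (550/498)⁴ × 2.8291 = 0.0966 × 1.4878 × 2.8291 = 0.4066.
T = exp(−0.4066) = 0.6659.

0.666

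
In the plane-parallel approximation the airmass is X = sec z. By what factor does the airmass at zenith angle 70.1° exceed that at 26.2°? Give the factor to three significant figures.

X(70.1°)/X(26.2°) = sec 70.1° / sec 26.2° = cos 26.2° / cos 70.1° = 0.8973/0.3404 = 2.6361.

2.64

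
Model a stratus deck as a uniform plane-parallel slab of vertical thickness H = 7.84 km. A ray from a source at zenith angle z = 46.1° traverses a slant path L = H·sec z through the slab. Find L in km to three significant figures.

11.3 km

sec z = 1/cos 46.1° = 1.4422.
L = 7.84 × 1.4422 = 11.307 km.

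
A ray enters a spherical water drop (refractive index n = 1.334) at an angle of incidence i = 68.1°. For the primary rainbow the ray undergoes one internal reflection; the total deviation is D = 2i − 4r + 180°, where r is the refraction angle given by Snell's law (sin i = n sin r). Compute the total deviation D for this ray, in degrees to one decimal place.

139.9°

sin r = sin 68.1° / 1.334 = 0.9278/1.334 = 0.6955; r = 44.07°.
D = 2·68.1° − 4·44.07° + 180° = 136.20° − 176.28° + 180° = 139.92°.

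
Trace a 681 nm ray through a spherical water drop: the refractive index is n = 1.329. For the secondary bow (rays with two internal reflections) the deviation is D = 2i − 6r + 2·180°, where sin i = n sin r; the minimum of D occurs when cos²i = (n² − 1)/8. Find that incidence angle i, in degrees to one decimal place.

cos²i = (1.329² − 1)/8 = (1.76624 − 1)/8 = 0.09578.
cos i = 0.30948, so i = 71.972°.

72.0°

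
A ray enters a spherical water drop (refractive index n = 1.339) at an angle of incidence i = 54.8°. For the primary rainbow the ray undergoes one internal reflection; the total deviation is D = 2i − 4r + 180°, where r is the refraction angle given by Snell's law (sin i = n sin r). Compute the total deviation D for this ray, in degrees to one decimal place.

139.2°

sin r = sin 54.8° / 1.339 = 0.8171/1.339 = 0.6103; r = 37.61°.
D = 2·54.8° − 4·37.61° + 180° = 109.60° − 150.43° + 180° = 139.17°.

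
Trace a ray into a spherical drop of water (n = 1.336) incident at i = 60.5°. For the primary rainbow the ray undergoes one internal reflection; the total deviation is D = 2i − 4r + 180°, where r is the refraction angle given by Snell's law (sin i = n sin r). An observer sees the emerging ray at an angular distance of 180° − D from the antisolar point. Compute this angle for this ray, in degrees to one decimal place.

sin r = sin 60.5° / 1.336 = 0.8704/1.336 = 0.6515; r = 40.65°.
D = 2·60.5° − 4·40.65° + 180° = 121.00° − 162.61° + 180° = 138.39°.
Angle from antisolar point = 180° − D = 41.61°.

41.6°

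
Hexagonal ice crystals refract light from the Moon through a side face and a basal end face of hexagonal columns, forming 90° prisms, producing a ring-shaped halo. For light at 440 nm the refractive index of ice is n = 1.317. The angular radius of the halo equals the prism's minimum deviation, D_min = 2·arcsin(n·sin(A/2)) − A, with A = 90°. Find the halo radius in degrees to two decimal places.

47.26°

n·sin(A/2) = 1.317 × sin 45° = 1.317 × 0.7071 = 0.9313.
D_min = 2·arcsin(0.9313) − 90° = 2 × 68.632° − 90° = 47.264°.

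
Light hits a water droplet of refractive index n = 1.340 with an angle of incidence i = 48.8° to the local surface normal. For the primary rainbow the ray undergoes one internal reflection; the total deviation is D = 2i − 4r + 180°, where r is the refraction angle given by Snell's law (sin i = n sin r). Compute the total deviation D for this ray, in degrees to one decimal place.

141.0°

sin r = sin 48.8° / 1.340 = 0.7524/1.340 = 0.5615; r = 34.16°.
D = 2·48.8° − 4·34.16° + 180° = 97.60° − 136.64° + 180° = 140.96°.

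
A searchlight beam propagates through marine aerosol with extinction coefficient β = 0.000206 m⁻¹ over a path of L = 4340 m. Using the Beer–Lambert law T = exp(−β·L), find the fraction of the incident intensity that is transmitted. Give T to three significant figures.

0.409

τ = β·L = 0.000206 × 4340 = 0.8940.
T = exp(−0.8940) = 0.4090.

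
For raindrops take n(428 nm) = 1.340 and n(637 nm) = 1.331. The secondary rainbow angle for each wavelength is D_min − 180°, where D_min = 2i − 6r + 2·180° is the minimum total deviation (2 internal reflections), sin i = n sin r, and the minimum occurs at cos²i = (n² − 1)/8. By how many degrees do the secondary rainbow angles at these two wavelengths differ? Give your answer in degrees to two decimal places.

At 428 nm (n = 1.340): cos²i = 0.09945 → i = 71.618°, r = 45.088°, D_min = 232.709°, rainbow angle = 52.709°.
At 637 nm (n = 1.331): cos²i = 0.09645 → i = 71.907°, r = 45.575°, D_min = 230.365°, rainbow angle = 50.365°.
Angular width = |52.709° − 50.365°| = 2.344°.

2.34°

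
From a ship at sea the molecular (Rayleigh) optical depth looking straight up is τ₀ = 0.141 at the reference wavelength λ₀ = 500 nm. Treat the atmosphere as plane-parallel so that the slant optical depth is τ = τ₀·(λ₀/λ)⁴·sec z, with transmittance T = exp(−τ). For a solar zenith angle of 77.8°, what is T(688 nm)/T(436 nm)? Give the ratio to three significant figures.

2.63

Airmass: sec 77.8° = 4.7321.
τ(688 nm) = 0.141 × (500/688)⁴ × 4.7321 = 0.141 × 0.2789 × 4.7321 = 0.1861.
τ(436 nm) = 0.141 × (500/436)⁴ × 4.7321 = 0.141 × 1.7296 × 4.7321 = 1.1540.
T(688)/T(436) = exp(τ_B − τ_A) = exp(0.9679) = 2.6323.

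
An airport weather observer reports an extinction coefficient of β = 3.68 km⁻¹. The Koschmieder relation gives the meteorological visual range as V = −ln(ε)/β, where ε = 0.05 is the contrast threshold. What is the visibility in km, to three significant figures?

V = −ln(0.05) / 3.68 = 2.996 / 3.68 = 0.8141 km.

0.814 km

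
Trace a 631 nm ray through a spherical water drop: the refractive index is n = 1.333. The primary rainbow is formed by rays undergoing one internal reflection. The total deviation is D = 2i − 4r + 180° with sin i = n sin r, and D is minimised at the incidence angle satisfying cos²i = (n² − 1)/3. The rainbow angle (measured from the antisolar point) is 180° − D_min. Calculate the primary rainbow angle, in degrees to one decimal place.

cos²i = (1.77689 − 1)/3 = 0.25896; i = arccos(0.50888) = 59.410°.
sin r = sin 59.410°/1.333 = 0.64579; r = 40.225°.
D_min = 2·59.410° − 4·40.225° + 180° = 137.922°.
Rainbow angle = 180° − D_min = 42.078°.

42.1°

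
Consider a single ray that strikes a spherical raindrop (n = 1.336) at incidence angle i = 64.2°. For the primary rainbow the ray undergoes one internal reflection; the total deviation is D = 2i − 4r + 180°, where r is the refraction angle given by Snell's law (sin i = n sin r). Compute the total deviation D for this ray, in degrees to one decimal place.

138.9°

sin r = sin 64.2° / 1.336 = 0.9003/1.336 = 0.6739; r = 42.37°.
D = 2·64.2° − 4·42.37° + 180° = 128.40° − 169.47° + 180° = 138.93°.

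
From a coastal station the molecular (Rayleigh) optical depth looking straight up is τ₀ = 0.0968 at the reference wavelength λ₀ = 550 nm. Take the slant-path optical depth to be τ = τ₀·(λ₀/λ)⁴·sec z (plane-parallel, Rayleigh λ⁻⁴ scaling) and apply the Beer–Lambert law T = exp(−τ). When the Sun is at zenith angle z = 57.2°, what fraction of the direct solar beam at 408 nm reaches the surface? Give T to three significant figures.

sec 57.2° = 1.8460.
τ = 0.0968 × (550/408)⁴ × 1.8460 = 0.0968 × 3.3023 × 1.8460 = 0.5901.
T = exp(−0.5901) = 0.5543.

0.554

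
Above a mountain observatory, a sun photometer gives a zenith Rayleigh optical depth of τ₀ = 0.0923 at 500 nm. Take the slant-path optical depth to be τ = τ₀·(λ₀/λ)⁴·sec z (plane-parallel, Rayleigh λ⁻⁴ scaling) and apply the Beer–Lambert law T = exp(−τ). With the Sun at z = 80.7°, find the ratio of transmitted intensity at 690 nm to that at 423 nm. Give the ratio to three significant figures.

2.61

Airmass: sec 80.7° = 6.1880.
τ(690 nm) = 0.0923 × (500/690)⁴ × 6.1880 = 0.0923 × 0.2757 × 6.1880 = 0.1575.
τ(423 nm) = 0.0923 × (500/423)⁴ × 6.1880 = 0.0923 × 1.9522 × 6.1880 = 1.1150.
T(690)/T(423) = exp(τ_B − τ_A) = exp(0.9575) = 2.6052.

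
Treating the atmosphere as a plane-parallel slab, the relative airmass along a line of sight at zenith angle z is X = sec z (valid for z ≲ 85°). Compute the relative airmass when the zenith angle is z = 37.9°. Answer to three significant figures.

1.27

X = sec z = 1/cos 37.9° = 1/0.7891 = 1.2673.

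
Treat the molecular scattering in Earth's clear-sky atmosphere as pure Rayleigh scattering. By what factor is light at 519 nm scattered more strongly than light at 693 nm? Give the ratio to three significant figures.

Rayleigh scattering ∝ λ⁻⁴, so the ratio of coefficients is the inverse fourth power of the wavelength ratio.
σ(519)/σ(693) = (693/519)⁴ = (1.3353)⁴ = 3.179.

3.18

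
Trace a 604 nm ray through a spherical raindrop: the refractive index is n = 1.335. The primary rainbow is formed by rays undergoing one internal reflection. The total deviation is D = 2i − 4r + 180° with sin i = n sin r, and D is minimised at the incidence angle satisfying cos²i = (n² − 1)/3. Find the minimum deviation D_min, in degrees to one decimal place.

138.2°

cos²i = (1.78222 − 1)/3 = 0.26074; i = arccos(0.51063) = 59.294°.
sin r = sin 59.294°/1.335 = 0.64405; r = 40.094°.
D_min = 2·59.294° − 4·40.094° + 180° = 138.212°.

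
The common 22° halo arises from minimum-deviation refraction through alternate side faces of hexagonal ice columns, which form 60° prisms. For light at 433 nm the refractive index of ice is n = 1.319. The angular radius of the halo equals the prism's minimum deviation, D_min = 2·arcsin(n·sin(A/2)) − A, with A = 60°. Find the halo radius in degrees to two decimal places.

n·sin(A/2) = 1.319 × sin 30° = 1.319 × 0.5000 = 0.6595.
D_min = 2·arcsin(0.6595) − 60° = 2 × 41.262° − 60° = 22.524°.

22.52°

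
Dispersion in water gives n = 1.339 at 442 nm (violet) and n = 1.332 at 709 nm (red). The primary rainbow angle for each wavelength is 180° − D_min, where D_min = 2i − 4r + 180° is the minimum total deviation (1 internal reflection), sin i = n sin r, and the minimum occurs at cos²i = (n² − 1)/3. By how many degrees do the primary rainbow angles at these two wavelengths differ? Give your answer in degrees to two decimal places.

1.01°

At 442 nm (n = 1.339): cos²i = 0.26431 → i = 59.062°, r = 39.834°, D_min = 138.786°, rainbow angle = 41.214°.
At 709 nm (n = 1.332): cos²i = 0.25807 → i = 59.469°, r = 40.290°, D_min = 137.776°, rainbow angle = 42.224°.
Angular width = |41.214° − 42.224°| = 1.010°.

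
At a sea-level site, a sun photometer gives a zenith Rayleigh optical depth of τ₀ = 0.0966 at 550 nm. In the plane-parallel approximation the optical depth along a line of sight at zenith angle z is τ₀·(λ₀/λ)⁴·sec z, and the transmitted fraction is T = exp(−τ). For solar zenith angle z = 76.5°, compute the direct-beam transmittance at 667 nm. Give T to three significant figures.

sec 76.5° = 4.2837.
τ = 0.0966 × (550/667)⁴ × 4.2837 = 0.0966 × 0.4623 × 4.2837 = 0.1913.
T = exp(−0.1913) = 0.8259.

0.826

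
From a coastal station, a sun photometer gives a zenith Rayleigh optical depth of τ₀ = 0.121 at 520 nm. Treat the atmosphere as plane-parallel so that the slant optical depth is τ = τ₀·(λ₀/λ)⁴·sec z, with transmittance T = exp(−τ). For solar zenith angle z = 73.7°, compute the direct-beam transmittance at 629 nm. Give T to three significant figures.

0.818

sec 73.7° = 3.5629.
τ = 0.121 × (520/629)⁴ × 3.5629 = 0.121 × 0.4671 × 3.5629 = 0.2014.
T = exp(−0.2014) = 0.8176.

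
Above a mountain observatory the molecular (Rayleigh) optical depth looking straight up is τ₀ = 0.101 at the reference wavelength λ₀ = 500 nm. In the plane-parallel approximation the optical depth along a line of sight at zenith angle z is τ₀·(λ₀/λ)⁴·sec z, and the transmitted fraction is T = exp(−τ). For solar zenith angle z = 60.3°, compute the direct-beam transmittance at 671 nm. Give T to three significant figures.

0.939

sec 60.3° = 2.0183.
τ = 0.101 × (500/671)⁴ × 2.0183 = 0.101 × 0.3083 × 2.0183 = 0.0628.
T = exp(−0.0628) = 0.9391.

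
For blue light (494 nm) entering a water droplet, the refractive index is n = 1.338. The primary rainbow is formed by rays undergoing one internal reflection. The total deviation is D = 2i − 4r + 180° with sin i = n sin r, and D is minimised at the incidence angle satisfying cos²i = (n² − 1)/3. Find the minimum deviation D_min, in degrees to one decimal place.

138.6°

cos²i = (1.79024 − 1)/3 = 0.26341; i = arccos(0.51324) = 59.120°.
sin r = sin 59.120°/1.338 = 0.64144; r = 39.899°.
D_min = 2·59.120° − 4·39.899° + 180° = 138.643°.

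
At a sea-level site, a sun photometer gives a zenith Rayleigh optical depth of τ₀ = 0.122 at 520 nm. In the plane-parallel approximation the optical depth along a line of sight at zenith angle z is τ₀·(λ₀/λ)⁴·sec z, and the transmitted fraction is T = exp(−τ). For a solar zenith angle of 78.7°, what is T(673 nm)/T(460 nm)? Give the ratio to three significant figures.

2.21

Airmass: sec 78.7° = 5.1034.
τ(673 nm) = 0.122 × (520/673)⁴ × 5.1034 = 0.122 × 0.3564 × 5.1034 = 0.2219.
τ(460 nm) = 0.122 × (520/460)⁴ × 5.1034 = 0.122 × 1.6330 × 5.1034 = 1.0167.
T(673)/T(460) = exp(τ_B − τ_A) = exp(0.7948) = 2.2140.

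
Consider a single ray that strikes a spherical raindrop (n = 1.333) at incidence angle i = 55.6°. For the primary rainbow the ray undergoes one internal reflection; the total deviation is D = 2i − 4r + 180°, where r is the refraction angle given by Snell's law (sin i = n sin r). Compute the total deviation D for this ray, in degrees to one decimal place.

138.2°

sin r = sin 55.6° / 1.333 = 0.8251/1.333 = 0.6190; r = 38.24°.
D = 2·55.6° − 4·38.24° + 180° = 111.20° − 152.97° + 180° = 138.23°.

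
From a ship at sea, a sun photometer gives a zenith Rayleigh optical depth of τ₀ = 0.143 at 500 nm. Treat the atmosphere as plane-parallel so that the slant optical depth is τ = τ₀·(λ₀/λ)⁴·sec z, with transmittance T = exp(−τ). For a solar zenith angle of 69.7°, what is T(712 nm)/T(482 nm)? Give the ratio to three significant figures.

1.46

Airmass: sec 69.7° = 2.8824.
τ(712 nm) = 0.143 × (500/712)⁴ × 2.8824 = 0.143 × 0.2432 × 2.8824 = 0.1002.
τ(482 nm) = 0.143 × (500/482)⁴ × 2.8824 = 0.143 × 1.1580 × 2.8824 = 0.4773.
T(712)/T(482) = exp(τ_B − τ_A) = exp(0.3770) = 1.4580.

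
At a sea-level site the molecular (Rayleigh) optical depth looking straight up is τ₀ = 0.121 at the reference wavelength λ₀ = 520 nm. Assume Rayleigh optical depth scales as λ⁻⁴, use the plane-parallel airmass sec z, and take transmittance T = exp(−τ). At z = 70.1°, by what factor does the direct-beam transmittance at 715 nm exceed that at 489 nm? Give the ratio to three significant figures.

1.43

Airmass: sec 70.1° = 2.9379.
τ(715 nm) = 0.121 × (520/715)⁴ × 2.9379 = 0.121 × 0.2798 × 2.9379 = 0.0995.
τ(489 nm) = 0.121 × (520/489)⁴ × 2.9379 = 0.121 × 1.2787 × 2.9379 = 0.4546.
T(715)/T(489) = exp(τ_B − τ_A) = exp(0.3551) = 1.4263.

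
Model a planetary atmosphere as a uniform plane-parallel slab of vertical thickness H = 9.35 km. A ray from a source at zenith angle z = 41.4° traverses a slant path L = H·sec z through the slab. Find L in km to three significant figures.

sec z = 1/cos 41.4° = 1.3331.
L = 9.35 × 1.3331 = 12.465 km.

12.5 km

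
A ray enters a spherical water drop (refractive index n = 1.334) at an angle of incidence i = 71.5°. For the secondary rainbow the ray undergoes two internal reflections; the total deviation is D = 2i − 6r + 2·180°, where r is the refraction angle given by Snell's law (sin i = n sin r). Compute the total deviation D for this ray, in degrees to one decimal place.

sin r = sin 71.5° / 1.334 = 0.9483/1.334 = 0.7109; r = 45.31°.
D = 2·71.5° − 6·45.31° + 2·180° = 143.00° − 271.84° + 360° = 231.16°.

231.2°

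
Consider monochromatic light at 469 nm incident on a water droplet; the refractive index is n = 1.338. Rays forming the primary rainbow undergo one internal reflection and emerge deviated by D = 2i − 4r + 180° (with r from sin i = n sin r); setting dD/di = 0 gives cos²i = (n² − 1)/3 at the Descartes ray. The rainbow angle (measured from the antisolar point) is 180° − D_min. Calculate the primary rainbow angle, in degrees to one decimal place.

cos²i = (1.79024 − 1)/3 = 0.26341; i = arccos(0.51324) = 59.120°.
sin r = sin 59.120°/1.338 = 0.64144; r = 39.899°.
D_min = 2·59.120° − 4·39.899° + 180° = 138.643°.
Rainbow angle = 180° − D_min = 41.357°.

41.4°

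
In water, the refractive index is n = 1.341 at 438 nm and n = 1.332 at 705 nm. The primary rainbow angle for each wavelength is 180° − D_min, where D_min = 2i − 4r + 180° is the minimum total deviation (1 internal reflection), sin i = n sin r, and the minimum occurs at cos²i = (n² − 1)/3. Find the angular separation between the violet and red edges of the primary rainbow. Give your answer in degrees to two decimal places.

At 438 nm (n = 1.341): cos²i = 0.26609 → i = 58.946°, r = 39.705°, D_min = 139.071°, rainbow angle = 40.929°.
At 705 nm (n = 1.332): cos²i = 0.25807 → i = 59.469°, r = 40.290°, D_min = 137.776°, rainbow angle = 42.224°.
Angular width = |40.929° − 42.224°| = 1.295°.

1.29°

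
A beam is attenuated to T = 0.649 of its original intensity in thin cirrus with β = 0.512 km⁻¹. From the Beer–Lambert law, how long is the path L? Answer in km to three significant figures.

0.844 km

Beer–Lambert: T = exp(−βL) ⇒ L = −ln(T)/β = −ln(0.649)/0.512 = 0.4323/0.512 = 0.8444 km.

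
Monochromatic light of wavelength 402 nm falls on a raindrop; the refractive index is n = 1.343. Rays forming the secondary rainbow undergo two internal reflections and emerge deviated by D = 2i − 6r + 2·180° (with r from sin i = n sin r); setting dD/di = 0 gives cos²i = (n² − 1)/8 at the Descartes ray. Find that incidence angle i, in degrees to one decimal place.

71.5°

cos²i = (1.343² − 1)/8 = (1.80365 − 1)/8 = 0.10046.
cos i = 0.31695, so i = 71.522°.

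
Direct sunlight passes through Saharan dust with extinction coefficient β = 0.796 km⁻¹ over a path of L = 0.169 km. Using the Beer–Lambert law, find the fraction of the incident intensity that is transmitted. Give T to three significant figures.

τ = β·L = 0.796 × 0.169 = 0.1345.
T = exp(−0.1345) = 0.8741.

0.874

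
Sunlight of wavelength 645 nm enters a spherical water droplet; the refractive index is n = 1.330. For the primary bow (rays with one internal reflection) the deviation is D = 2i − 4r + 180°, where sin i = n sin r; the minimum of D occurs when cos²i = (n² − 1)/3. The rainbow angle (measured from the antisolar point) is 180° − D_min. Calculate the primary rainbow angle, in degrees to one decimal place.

cos²i = (1.76890 − 1)/3 = 0.25630; i = arccos(0.50626) = 59.585°.
sin r = sin 59.585°/1.330 = 0.64841; r = 40.422°.
D_min = 2·59.585° − 4·40.422° + 180° = 137.484°.
Rainbow angle = 180° − D_min = 42.516°.

42.5°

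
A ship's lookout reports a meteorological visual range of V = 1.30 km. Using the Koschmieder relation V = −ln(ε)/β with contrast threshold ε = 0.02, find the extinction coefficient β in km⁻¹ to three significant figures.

3.01 km⁻¹

β = −ln(0.02) / V = 3.912 / 1.30 = 3.0092 km⁻¹.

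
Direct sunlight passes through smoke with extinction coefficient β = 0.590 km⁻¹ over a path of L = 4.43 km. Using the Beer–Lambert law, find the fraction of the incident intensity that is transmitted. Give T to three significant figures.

0.0733

τ = β·L = 0.590 × 4.43 = 2.6137.
T = exp(−2.6137) = 0.0733.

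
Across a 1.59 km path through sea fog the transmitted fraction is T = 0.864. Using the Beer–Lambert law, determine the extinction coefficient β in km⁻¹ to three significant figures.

0.0919 km⁻¹

Beer–Lambert: T = exp(−βL) ⇒ β = −ln(T)/L = −ln(0.864)/1.59 = 0.1462/1.59 = 0.09194 km⁻¹.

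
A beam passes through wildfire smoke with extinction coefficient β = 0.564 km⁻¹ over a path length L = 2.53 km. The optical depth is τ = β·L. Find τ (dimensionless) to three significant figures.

τ = β·L = 0.564 × 2.53 = 1.4269.

1.43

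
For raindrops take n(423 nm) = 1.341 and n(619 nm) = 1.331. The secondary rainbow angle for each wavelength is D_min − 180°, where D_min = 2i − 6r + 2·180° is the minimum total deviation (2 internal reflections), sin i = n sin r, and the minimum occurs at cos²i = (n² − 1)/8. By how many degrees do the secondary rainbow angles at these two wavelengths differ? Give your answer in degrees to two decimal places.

At 423 nm (n = 1.341): cos²i = 0.09979 → i = 71.586°, r = 45.034°, D_min = 232.966°, rainbow angle = 52.966°.
At 619 nm (n = 1.331): cos²i = 0.09645 → i = 71.907°, r = 45.575°, D_min = 230.365°, rainbow angle = 50.365°.
Angular width = |52.966° − 50.365°| = 2.601°.

2.60°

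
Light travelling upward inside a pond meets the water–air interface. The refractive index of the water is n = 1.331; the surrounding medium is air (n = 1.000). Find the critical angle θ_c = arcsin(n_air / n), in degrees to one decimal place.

sin θ_c = n_air / n = 1.000 / 1.331 = 0.7513.
θ_c = arcsin(0.7513) = 48.70°.

48.7°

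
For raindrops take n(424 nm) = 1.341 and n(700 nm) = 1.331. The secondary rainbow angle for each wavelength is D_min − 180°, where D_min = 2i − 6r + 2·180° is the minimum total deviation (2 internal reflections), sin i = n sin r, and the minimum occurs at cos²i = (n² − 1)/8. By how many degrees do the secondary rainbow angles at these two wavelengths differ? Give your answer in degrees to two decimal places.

At 424 nm (n = 1.341): cos²i = 0.09979 → i = 71.586°, r = 45.034°, D_min = 232.966°, rainbow angle = 52.966°.
At 700 nm (n = 1.331): cos²i = 0.09645 → i = 71.907°, r = 45.575°, D_min = 230.365°, rainbow angle = 50.365°.
Angular width = |52.966° − 50.365°| = 2.601°.

2.60°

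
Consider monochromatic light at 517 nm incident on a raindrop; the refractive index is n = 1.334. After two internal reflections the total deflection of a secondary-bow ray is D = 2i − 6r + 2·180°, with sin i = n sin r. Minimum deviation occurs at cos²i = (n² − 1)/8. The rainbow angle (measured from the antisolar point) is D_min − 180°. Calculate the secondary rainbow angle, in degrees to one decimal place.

cos²i = (1.77956 − 1)/8 = 0.09744; i = arccos(0.31216) = 71.810°.
sin r = sin 71.810°/1.334 = 0.71217; r = 45.411°.
D_min = 2·71.810° − 6·45.411° + 360° = 231.153°.
Rainbow angle = D_min − 180° = 51.153°.

51.2°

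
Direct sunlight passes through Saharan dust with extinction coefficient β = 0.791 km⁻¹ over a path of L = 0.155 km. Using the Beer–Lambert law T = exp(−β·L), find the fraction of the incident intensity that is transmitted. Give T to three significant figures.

τ = β·L = 0.791 × 0.155 = 0.1226.
T = exp(−0.1226) = 0.8846.

0.885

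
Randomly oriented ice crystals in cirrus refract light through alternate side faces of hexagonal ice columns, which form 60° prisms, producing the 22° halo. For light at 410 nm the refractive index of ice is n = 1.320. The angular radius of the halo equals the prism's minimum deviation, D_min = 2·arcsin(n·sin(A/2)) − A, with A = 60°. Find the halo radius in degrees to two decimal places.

n·sin(A/2) = 1.320 × sin 30° = 1.320 × 0.5000 = 0.6600.
D_min = 2·arcsin(0.6600) − 60° = 2 × 41.300° − 60° = 22.600°.

22.60°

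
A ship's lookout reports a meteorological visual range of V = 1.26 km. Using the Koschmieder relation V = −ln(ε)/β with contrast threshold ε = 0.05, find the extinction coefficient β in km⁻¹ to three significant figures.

2.38 km⁻¹

β = −ln(0.05) / V = 2.996 / 1.26 = 2.3776 km⁻¹.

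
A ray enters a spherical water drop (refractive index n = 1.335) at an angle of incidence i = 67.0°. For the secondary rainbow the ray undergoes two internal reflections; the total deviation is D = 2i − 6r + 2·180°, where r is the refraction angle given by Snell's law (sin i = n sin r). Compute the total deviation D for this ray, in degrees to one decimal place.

sin r = sin 67.0° / 1.335 = 0.9205/1.335 = 0.6895; r = 43.59°.
D = 2·67.0° − 6·43.59° + 2·180° = 134.00° − 261.55° + 360° = 232.45°.

232.4°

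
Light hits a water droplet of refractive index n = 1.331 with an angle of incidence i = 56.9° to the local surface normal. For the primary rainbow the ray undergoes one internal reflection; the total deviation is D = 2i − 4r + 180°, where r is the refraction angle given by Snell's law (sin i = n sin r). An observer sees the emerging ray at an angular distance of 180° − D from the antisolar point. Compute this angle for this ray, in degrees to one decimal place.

42.2°

sin r = sin 56.9° / 1.331 = 0.8377/1.331 = 0.6294; r = 39.01°.
D = 2·56.9° − 4·39.01° + 180° = 113.80° − 156.02° + 180° = 137.78°.
Angle from antisolar point = 180° − D = 42.22°.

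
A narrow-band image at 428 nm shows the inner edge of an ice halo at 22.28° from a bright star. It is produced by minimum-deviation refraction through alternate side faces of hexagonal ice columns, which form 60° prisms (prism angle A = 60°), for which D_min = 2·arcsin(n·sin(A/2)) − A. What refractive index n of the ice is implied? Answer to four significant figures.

1.316

Rearranging: n = sin((D_min + A)/2) / sin(A/2).
(D_min + A)/2 = (22.28° + 60°)/2 = 41.140°.
n = sin 41.140° / sin 30° = 0.6579 / 0.5000 = 1.3158.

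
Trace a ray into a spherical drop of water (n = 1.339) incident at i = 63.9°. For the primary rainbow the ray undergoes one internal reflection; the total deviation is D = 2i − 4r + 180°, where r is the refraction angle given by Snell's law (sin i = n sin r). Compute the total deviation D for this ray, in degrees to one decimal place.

sin r = sin 63.9° / 1.339 = 0.8980/1.339 = 0.6707; r = 42.12°.
D = 2·63.9° − 4·42.12° + 180° = 127.80° − 168.48° + 180° = 139.32°.

139.3°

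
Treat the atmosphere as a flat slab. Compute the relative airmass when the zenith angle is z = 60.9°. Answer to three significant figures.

2.06

X = sec z = 1/cos 60.9° = 1/0.4863 = 2.0562.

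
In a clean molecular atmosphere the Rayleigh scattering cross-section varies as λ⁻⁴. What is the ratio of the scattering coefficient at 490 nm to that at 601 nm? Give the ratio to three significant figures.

2.26

Rayleigh scattering ∝ λ⁻⁴, so the ratio of coefficients is the inverse fourth power of the wavelength ratio.
σ(490)/σ(601) = (601/490)⁴ = (1.2265)⁴ = 2.263.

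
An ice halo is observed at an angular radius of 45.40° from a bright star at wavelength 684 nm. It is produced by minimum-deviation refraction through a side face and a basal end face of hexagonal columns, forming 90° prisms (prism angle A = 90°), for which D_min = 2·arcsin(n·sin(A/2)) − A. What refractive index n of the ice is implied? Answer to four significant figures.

Rearranging: n = sin((D_min + A)/2) / sin(A/2).
(D_min + A)/2 = (45.40° + 90°)/2 = 67.700°.
n = sin 67.700° / sin 45° = 0.9252 / 0.7071 = 1.3084.

1.308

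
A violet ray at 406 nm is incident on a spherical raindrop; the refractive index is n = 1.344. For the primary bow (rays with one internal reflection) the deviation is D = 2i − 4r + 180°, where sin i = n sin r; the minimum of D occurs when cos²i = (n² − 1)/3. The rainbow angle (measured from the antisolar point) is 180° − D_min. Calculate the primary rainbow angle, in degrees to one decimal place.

cos²i = (1.80634 − 1)/3 = 0.26878; i = arccos(0.51844) = 58.772°.
sin r = sin 58.772°/1.344 = 0.63625; r = 39.512°.
D_min = 2·58.772° − 4·39.512° + 180° = 139.495°.
Rainbow angle = 180° − D_min = 40.505°.

40.5°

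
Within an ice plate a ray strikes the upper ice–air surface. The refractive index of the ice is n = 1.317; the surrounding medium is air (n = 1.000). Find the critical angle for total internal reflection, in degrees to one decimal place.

49.4°

sin θ_c = n_air / n = 1.000 / 1.317 = 0.7593.
θ_c = arcsin(0.7593) = 49.40°.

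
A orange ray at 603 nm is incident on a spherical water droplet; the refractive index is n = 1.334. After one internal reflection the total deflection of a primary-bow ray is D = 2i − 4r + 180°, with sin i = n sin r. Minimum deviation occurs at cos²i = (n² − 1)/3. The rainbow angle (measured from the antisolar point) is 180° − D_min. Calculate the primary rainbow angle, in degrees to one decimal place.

cos²i = (1.77956 − 1)/3 = 0.25985; i = arccos(0.50976) = 59.352°.
sin r = sin 59.352°/1.334 = 0.64492; r = 40.159°.
D_min = 2·59.352° − 4·40.159° + 180° = 138.067°.
Rainbow angle = 180° − D_min = 41.933°.

41.9°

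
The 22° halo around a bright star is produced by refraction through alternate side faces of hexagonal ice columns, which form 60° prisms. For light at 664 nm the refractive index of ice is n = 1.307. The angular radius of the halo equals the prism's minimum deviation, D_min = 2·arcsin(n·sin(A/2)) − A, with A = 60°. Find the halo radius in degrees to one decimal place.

n·sin(A/2) = 1.307 × sin 30° = 1.307 × 0.5000 = 0.6535.
D_min = 2·arcsin(0.6535) − 60° = 2 × 40.806° − 60° = 21.612°.

21.6°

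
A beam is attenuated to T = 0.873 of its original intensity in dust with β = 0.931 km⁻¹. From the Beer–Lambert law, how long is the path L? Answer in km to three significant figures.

Beer–Lambert: T = exp(−βL) ⇒ L = −ln(T)/β = −ln(0.873)/0.931 = 0.1358/0.931 = 0.1459 km.

0.146 km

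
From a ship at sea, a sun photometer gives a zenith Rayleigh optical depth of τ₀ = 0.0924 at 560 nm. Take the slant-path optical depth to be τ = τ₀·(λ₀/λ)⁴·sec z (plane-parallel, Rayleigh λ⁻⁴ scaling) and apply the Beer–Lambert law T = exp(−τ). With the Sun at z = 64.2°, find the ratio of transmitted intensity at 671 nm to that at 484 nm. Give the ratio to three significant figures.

Airmass: sec 64.2° = 2.2976.
τ(671 nm) = 0.0924 × (560/671)⁴ × 2.2976 = 0.0924 × 0.4851 × 2.2976 = 0.1030.
τ(484 nm) = 0.0924 × (560/484)⁴ × 2.2976 = 0.0924 × 1.7921 × 2.2976 = 0.3805.
T(671)/T(484) = exp(τ_B − τ_A) = exp(0.2775) = 1.3198.

1.32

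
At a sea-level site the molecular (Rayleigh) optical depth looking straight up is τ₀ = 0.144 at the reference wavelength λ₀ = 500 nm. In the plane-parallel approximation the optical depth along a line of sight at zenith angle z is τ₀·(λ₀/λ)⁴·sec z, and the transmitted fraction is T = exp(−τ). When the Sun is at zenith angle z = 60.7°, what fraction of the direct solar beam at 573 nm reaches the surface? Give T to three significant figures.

0.843

sec 60.7° = 2.0434.
τ = 0.144 × (500/573)⁴ × 2.0434 = 0.144 × 0.5798 × 2.0434 = 0.1706.
T = exp(−0.1706) = 0.8432.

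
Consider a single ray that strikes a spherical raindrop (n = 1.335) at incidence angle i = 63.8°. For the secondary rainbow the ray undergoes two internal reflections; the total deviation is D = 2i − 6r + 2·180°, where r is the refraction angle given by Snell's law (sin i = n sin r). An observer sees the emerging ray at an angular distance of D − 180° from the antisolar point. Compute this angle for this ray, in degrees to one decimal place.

sin r = sin 63.8° / 1.335 = 0.8973/1.335 = 0.6721; r = 42.23°.
D = 2·63.8° − 6·42.23° + 2·180° = 127.60° − 253.38° + 360° = 234.22°.
Angle from antisolar point = D − 180° = 54.22°.

54.2°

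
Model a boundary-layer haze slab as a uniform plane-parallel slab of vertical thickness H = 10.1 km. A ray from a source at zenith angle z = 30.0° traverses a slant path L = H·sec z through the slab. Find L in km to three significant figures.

11.7 km

sec z = 1/cos 30.0° = 1.1547.
L = 10.1 × 1.1547 = 11.662 km.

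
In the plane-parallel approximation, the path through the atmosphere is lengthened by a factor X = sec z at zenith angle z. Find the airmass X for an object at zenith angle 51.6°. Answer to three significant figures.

X = sec z = 1/cos 51.6° = 1/0.6211 = 1.6099.

1.61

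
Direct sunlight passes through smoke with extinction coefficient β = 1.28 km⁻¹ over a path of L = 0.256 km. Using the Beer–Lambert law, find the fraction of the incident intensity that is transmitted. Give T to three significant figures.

0.721

τ = β·L = 1.28 × 0.256 = 0.3277.
T = exp(−0.3277) = 0.7206.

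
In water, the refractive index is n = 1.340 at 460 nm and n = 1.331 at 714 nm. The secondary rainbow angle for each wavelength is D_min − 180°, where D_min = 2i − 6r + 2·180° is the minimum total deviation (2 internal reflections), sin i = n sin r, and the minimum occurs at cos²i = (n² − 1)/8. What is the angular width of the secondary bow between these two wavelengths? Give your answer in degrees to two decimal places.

2.34°

At 460 nm (n = 1.340): cos²i = 0.09945 → i = 71.618°, r = 45.088°, D_min = 232.709°, rainbow angle = 52.709°.
At 714 nm (n = 1.331): cos²i = 0.09645 → i = 71.907°, r = 45.575°, D_min = 230.365°, rainbow angle = 50.365°.
Angular width = |52.709° − 50.365°| = 2.344°.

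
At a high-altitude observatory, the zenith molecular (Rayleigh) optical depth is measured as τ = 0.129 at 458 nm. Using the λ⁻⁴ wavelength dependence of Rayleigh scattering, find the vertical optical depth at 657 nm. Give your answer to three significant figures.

0.0305

τ(657 nm) = τ(458 nm) × (458/657)⁴ = 0.129 × (0.6971)⁴ = 0.129 × 0.2362 = 0.0305.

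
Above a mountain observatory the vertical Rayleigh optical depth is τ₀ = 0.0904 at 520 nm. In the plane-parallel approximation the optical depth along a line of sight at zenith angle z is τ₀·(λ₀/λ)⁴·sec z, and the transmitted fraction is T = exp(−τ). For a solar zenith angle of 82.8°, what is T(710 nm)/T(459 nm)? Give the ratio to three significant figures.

2.67

Airmass: sec 82.8° = 7.9787.
τ(710 nm) = 0.0904 × (520/710)⁴ × 7.9787 = 0.0904 × 0.2877 × 7.9787 = 0.2075.
τ(459 nm) = 0.0904 × (520/459)⁴ × 7.9787 = 0.0904 × 1.6473 × 7.9787 = 1.1881.
T(710)/T(459) = exp(τ_B − τ_A) = exp(0.9806) = 2.6661.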